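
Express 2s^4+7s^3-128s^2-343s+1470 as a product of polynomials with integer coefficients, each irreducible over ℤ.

(2s-5)(s+6)(s+7)(s-7)

Testing divisors of the constant over divisors of the leading coefficient, s = -7 is a root, so (s+7) divides it; the quotient is 2s^3-7s^2-79s+210.
Next, s = 5/2 is a root, so (2s-5) is a factor; dividing leaves s^2-s-42.
The remaining quadratic factors as (s-7)(s+6).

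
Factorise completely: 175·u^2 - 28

Pull out the common factor 7; 25·u^2 - 4 is a difference of squares.

7·(5·u + 2)·(5·u - 2)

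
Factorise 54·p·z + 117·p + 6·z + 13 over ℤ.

Group as (54·p·z + 117·p) + (6·z + 13) = 9·p·(6·z + 13) + (6·z + 13).
Both groups share the factor (6·z + 13).

(6·z + 13)·(9·p + 1)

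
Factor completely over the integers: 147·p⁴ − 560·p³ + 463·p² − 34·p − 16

Among the possible rational roots, p = 2/7 is a root, giving the factor (7·p − 2) and quotient 21·p³ − 74·p² + 45·p + 8.
Next, p = −1/7 is a root, so (7·p + 1) divides it; the quotient is 3·p² − 11·p + 8.
The remaining quadratic factors as (p − 1)(3·p − 8).

(3·p − 8)·(7·p + 1)·(7·p − 2)·(p − 1)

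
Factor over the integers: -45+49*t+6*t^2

(6*t-5)*(t+9)

Need a pair with product 6·(-45) = -270 and sum 49: that's -5 and 54.
Split the middle term: 6*t^2-5*t + 54*t-45 = t*(6*t-5) + 9*(6*t-5).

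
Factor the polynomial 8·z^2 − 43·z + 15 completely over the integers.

(8·z − 3)·(z − 5)

Need a pair with product 8·15 = 120 and sum −43: that's −40 and −3.
Split the middle term: 8·z^2 − 40·z − 3·z + 15 = 8·z·(z − 5) − 3·(z − 5).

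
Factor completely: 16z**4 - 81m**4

(2z - 3m)(2z + 3m)(4z**2 + 9m**2)

Difference of squares twice: with A = 2z and B = 3m, A⁴ − B⁴ = (A² − B²)(A² + B²), and A² − B² factors again.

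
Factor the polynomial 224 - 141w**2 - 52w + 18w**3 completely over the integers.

By the rational root theorem, w = 8 is a root, so (w - 8) is a factor; dividing leaves 18w**2 + 3w - 28.
The remaining quadratic factors as (6w - 7)(3w + 4).

(3w + 4)(6w - 7)(w - 8)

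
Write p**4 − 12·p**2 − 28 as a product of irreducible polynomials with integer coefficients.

(p**2 + 2)·(p**2 − 14)

Substitute u = p**2 to get a quadratic in u, then factor.
p**2 + 2 is irreducible over ℤ (always positive, so no real roots).
p**2 − 14 is irreducible over ℤ (14 is not a perfect square).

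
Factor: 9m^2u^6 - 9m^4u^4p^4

Factor out 9m^2u^4 first: what remains is -m^2p^4 + u^2.
Recognize a difference of squares with the parts u and mp^2.

-9m^2u^4(mp^2 + u)(mp^2 - u)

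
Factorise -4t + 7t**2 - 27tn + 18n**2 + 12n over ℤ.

Group: 7t(t - 3n) + (-6n - 4)(t - 3n); both groups contain (t - 3n).

(t - 3n)(7t - 6n - 4)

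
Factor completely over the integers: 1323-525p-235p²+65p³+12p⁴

By the rational root theorem, p = 9/4 is a root, so (4p-9) divides it; the quotient is 3p³+23p²-7p-147.
Then p = -3 is a root, so (p+3) is a factor; dividing leaves 3p²+14p-49.
The remaining quadratic factors as (p+7)(3p-7).

(3p-7)(4p-9)(p+3)(p+7)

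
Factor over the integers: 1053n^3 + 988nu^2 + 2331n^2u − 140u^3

Group: 9n(117n^2 + 77nu − 10u^2) + 14u(117n^2 + 77nu − 10u^2); both groups contain (117n^2 + 77nu − 10u^2), so (9n + 14u) is a factor with cofactor 117n^2 + 77nu − 10u^2.
The cofactor groups again: 117n^2 + 77nu − 10u^2 = 13n(9n − u) + 10u(9n − u); both groups contain (9n − u), giving (13n + 10u)(9n − u).

(13n + 10u)(9n + 14u)(9n − u)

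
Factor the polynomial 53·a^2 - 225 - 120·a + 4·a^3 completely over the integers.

(4·a + 5)·(a + 15)·(a - 3)

Among the possible rational roots, a = -5/4 is a root, so (4·a + 5) divides it; the quotient is a^2 + 12·a - 45.
The remaining quadratic factors as (a + 15)(a - 3).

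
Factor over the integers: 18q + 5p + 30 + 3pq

(3q + 5)(p + 6)

Group as (3pq + 5p) + (18q + 30) = p(3q + 5) + 6(3q + 5).
Both groups share the factor (3q + 5).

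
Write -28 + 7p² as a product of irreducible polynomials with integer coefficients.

7(p + 2)(p - 2)

Factor out 7, leaving p² - 4, which is a difference of two squares.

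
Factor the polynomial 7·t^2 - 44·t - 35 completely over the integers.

Need a pair with product 7·(-35) = -245 and sum -44: that's 5 and -49.
Split the middle term: 7·t^2 + 5·t - 49·t - 35 = t·(7·t + 5) - 7·(7·t + 5).

(7·t + 5)·(t - 7)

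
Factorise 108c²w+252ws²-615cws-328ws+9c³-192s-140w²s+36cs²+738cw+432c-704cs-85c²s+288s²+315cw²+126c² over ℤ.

Group: c(9c²+45cw-85cs+54c-20ws+36s²-24s) + (7w+8)(9c²+45cw-85cs+54c-20ws+36s²-24s); both groups contain (9c²+45cw-85cs+54c-20ws+36s²-24s), so (c+7w+8) is a factor with cofactor 9c²+45cw-85cs+54c-20ws+36s²-24s.
The cofactor groups again: 9c²+45cw-85cs+54c-20ws+36s²-24s = c(9c-4s) + (5w-9s+6)(9c-4s); both groups contain (9c-4s), giving (c+5w-9s+6)(9c-4s).

(9c-4s)(c+7w+8)(c+5w-9s+6)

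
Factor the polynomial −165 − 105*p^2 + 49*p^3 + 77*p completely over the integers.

Group as (49*p^3 + 77*p) + (−105*p^2 − 165) = 7*p*(7*p^2 + 11) − 15*(7*p^2 + 11).
Both groups share the factor (7*p^2 + 11).

(7*p − 15)*(7*p^2 + 11)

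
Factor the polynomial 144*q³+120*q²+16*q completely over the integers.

8*q*(3*q+2)*(6*q+1)

Pull out the common factor 8*q, then factor the remaining trinomial.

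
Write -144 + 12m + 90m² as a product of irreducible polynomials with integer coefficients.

6(3m + 4)(5m - 6)

Pull out the common factor 6, then factor the remaining trinomial.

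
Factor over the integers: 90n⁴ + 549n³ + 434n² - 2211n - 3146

(3n + 11)(5n + 13)(6n + 11)(n - 2)

Testing divisors of the constant over divisors of the leading coefficient, n = 2 is a root, so (n - 2) divides it; the quotient is 90n³ + 729n² + 1892n + 1573.
Continuing, n = -11/3 is a root, so (3n + 11) is a factor; dividing leaves 30n² + 133n + 143.
The remaining quadratic factors as (5n + 13)(6n + 11).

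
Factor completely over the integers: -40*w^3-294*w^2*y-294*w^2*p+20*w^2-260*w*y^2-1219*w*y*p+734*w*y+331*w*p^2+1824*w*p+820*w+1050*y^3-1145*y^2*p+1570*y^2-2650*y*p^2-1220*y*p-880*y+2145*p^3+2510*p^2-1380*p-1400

Group: 2*w*(-20*w^2-47*w*y+3*w*p+110*w+105*y^2-272*y*p+52*y+143*p^2+72*p-140) + (10*y+15*p+10)*(-20*w^2-47*w*y+3*w*p+110*w+105*y^2-272*y*p+52*y+143*p^2+72*p-140); both groups contain (-20*w^2-47*w*y+3*w*p+110*w+105*y^2-272*y*p+52*y+143*p^2+72*p-140), so (2*w+10*y+15*p+10) is a factor with cofactor -20*w^2-47*w*y+3*w*p+110*w+105*y^2-272*y*p+52*y+143*p^2+72*p-140.
The cofactor groups again: -20*w^2-47*w*y+3*w*p+110*w+105*y^2-272*y*p+52*y+143*p^2+72*p-140 = -4*w*(5*w-7*y+13*p-10) + (-15*y+11*p+14)*(5*w-7*y+13*p-10); both groups contain (5*w-7*y+13*p-10), giving -(4*w+15*y-11*p-14)*(5*w-7*y+13*p-10).

-(4*w+15*y-11*p-14)*(5*w-7*y+13*p-10)*(2*w+10*y+15*p+10)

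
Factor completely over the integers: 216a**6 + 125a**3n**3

a**3(6a + 5n)(36a**2 - 30an + 25n**2)

Factor out a**3 first: what remains is 216a**3 + 125n**3.
Recognize a sum of cubes with the parts 5n and 6a.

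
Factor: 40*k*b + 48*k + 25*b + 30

Group as (40*k*b + 48*k) + (25*b + 30) = 8*k*(5*b + 6) + 5*(5*b + 6).
Both groups share the factor (5*b + 6).

(5*b + 6)*(8*k + 5)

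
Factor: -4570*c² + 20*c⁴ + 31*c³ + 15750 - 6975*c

Trying the rational-root candidates, c = 5/4 is a root, so (4*c - 5) is a factor; dividing leaves 5*c³ + 14*c² - 1125*c - 3150.
Then c = 15 is a root, so (c - 15) is a factor; dividing leaves 5*c² + 89*c + 210.
The remaining quadratic factors as (5*c + 14)(c + 15).

(4*c - 5)*(5*c + 14)*(c + 15)*(c - 15)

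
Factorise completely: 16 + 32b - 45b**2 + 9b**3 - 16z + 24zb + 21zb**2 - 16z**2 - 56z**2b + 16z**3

(4z - 3b + 4)(z - 3b - 1)(4z + b - 4)

Group: 4z(4z**2 - 15zb + 9b**2 - 9b - 4) + (b - 4)(4z**2 - 15zb + 9b**2 - 9b - 4); both groups contain (4z**2 - 15zb + 9b**2 - 9b - 4), so (4z + b - 4) is a factor with cofactor 4z**2 - 15zb + 9b**2 - 9b - 4.
The cofactor groups again: 4z**2 - 15zb + 9b**2 - 9b - 4 = z(4z - 3b + 4) + (-3b - 1)(4z - 3b + 4); both groups contain (4z - 3b + 4), giving (z - 3b - 1)(4z - 3b + 4).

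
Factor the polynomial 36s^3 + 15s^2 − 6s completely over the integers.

Pull out the common factor 3s, then factor the remaining trinomial.

3s(3s + 2)(4s − 1)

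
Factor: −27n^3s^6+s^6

−s^6(3n−1)(9n^2+3n+1)

Every term has a factor of s^6; factoring it out leaves −27n^3+1.
Recognize a difference of cubes with the parts 1 and 3n.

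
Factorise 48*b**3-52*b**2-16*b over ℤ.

Pull out the common factor 4*b, then factor the remaining trinomial.

4*b*(3*b-4)*(4*b+1)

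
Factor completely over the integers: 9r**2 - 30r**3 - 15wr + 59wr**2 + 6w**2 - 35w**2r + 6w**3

Group: w(6w**2 - 29wr + 6w + 30r**2 - 9r) - r(6w**2 - 29wr + 6w + 30r**2 - 9r); both groups contain (6w**2 - 29wr + 6w + 30r**2 - 9r), so (w - r) is a factor with cofactor 6w**2 - 29wr + 6w + 30r**2 - 9r.
The cofactor groups again: 6w**2 - 29wr + 6w + 30r**2 - 9r = 3w(2w - 3r) + (-10r + 3)(2w - 3r); both groups contain (2w - 3r), giving (3w - 10r + 3)(2w - 3r).

(3w - 10r + 3)(2w - 3r)(w - r)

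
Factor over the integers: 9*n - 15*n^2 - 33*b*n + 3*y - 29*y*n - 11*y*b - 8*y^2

-(8*y + 11*b + 5*n - 3)*(y + 3*n)

Group: -y*(8*y + 11*b + 5*n - 3) - 3*n*(8*y + 11*b + 5*n - 3); both groups contain (8*y + 11*b + 5*n - 3).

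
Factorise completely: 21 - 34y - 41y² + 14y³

Trying the rational-root candidates, y = -1 is a root, so (y + 1) is a factor; dividing leaves 14y² - 55y + 21.
The remaining quadratic factors as (2y - 7)(7y - 3).

(2y - 7)(7y - 3)(y + 1)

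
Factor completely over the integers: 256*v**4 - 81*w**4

(4*v)⁴ − (3*w)⁴ = ((4*v)² − (3*w)²)((4*v)² + (3*w)²); the first factor splits again, the second (16*v**2 + 9*w**2) is irreducible.

(4*v + 3*w)*(4*v - 3*w)*(16*v**2 + 9*w**2)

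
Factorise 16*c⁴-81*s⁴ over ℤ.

(2*c+3*s)*(2*c-3*s)*(4*c²+9*s²)

Difference of squares twice: with A = 2*c and B = 3*s, A⁴ − B⁴ = (A² − B²)(A² + B²), and A² − B² factors again.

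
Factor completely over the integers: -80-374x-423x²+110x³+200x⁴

(2x+1)(4x+5)(5x+2)(5x-8)

Trying the rational-root candidates, x = -2/5 is a root, so (5x+2) is a factor; dividing leaves 40x³+6x²-87x-40.
Continuing, x = 8/5 is a root, giving the factor (5x-8) and quotient 8x²+14x+5.
The remaining quadratic factors as (2x+1)(4x+5).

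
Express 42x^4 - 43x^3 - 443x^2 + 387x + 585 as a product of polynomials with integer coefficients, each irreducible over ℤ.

(6x + 5)(7x - 13)(x + 3)(x - 3)

Testing divisors of the constant over divisors of the leading coefficient, x = 13/7 is a root, giving the factor (7x - 13) and quotient 6x^3 + 5x^2 - 54x - 45.
Next, x = -3 is a root, so (x + 3) is a factor; dividing leaves 6x^2 - 13x - 15.
The remaining quadratic factors as (6x + 5)(x - 3).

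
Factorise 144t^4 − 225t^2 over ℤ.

9t^2(4t + 5)(4t − 5)

Pull out the common factor 9t^2; 16t^2 − 25 is a difference of squares.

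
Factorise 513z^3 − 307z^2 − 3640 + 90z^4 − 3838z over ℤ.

Among the possible rational roots, z = −5 is a root, so (z + 5) is a factor; dividing leaves 90z^3 + 63z^2 − 622z − 728.
Next, z = 14/5 is a root, so (5z − 14) divides it; the quotient is 18z^2 + 63z + 52.
The remaining quadratic factors as (6z + 13)(3z + 4).

(3z + 4)(5z − 14)(6z + 13)(z + 5)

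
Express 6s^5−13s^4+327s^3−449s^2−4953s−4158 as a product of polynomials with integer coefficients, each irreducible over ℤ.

Testing divisors of the constant over divisors of the leading coefficient, s = −7/3 is a root, giving the factor (3s+7) and quotient 2s^4−9s^3+130s^2−453s−594.
Continuing, s = −1 is a root, giving the factor (s+1) and quotient 2s^3−11s^2+141s−594.
Then s = 9/2 is a root, so (2s−9) is a factor; dividing leaves s^2−s+66.
The quadratic s^2−s+66 has discriminant −263 < 0 and is irreducible over ℤ.

(2s−9)(3s+7)(s+1)(s^2−s+66)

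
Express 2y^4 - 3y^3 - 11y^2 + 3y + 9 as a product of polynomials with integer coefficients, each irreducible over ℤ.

By the rational root theorem, y = -3/2 is a root, so (2y + 3) is a factor; dividing leaves y^3 - 3y^2 - y + 3.
Continuing, y = -1 is a root, so (y + 1) divides it; the quotient is y^2 - 4y + 3.
The remaining quadratic factors as (y - 1)(y - 3).

(2y + 3)(y + 1)(y - 1)(y - 3)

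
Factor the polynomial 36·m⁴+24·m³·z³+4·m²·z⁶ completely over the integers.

4·m²·(3·m+z³)²

Every term has a factor of 4·m²; factoring it out leaves 9·m²+6·m·z³+z⁶.
Recognize a perfect-square trinomial with the parts 3·m and z³.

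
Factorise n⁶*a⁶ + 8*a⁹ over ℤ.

a⁶*(n² + 2*a)*(n⁴ − 2*n²*a + 4*a²)

Every term has a factor of a⁶; factoring it out leaves n⁶ + 8*a³.
Recognize a sum of cubes with the parts 2*a and n².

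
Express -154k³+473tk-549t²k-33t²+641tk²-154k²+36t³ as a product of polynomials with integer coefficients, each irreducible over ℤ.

(12t-11k-11)(t-14k)(3t-k)

Group: 12t(3t²-43tk+14k²) + (-11k-11)(3t²-43tk+14k²); both groups contain (3t²-43tk+14k²), so (12t-11k-11) is a factor with cofactor 3t²-43tk+14k².
The cofactor groups again: 3t²-43tk+14k² = 3t(t-14k) - k(t-14k); both groups contain (t-14k), giving (3t-k)(t-14k).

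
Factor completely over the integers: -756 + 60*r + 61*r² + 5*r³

(5*r - 14)*(r + 6)*(r + 9)

Trying the rational-root candidates, r = -9 is a root, giving the factor (r + 9) and quotient 5*r² + 16*r - 84.
The remaining quadratic factors as (r + 6)(5*r - 14).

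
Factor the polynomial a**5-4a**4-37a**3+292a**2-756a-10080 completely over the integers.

(a+5)(a+6)(a-8)(a**2-7a+42)

Trying the rational-root candidates, a = 8 is a root, so (a-8) divides it; the quotient is a**4+4a**3-5a**2+252a+1260.
Continuing, a = -5 is a root, giving the factor (a+5) and quotient a**3-a**2+252.
Then a = -6 is a root, so (a+6) is a factor; dividing leaves a**2-7a+42.
The quadratic a**2-7a+42 has discriminant -119 < 0 and is irreducible over ℤ.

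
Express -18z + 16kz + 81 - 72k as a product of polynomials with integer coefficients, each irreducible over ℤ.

Group as (16kz - 72k) + (-18z + 81) = 8k(2z - 9) - 9(2z - 9).
Both groups share the factor (2z - 9).

(2z - 9)(8k - 9)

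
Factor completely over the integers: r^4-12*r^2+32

(r+2)*(r-2)*(r^2-8)

Substitute u = r^2 to get a quadratic in u, then factor.
r^2-4 is a difference of squares.
r^2-8 is irreducible over ℤ (8 is not a perfect square).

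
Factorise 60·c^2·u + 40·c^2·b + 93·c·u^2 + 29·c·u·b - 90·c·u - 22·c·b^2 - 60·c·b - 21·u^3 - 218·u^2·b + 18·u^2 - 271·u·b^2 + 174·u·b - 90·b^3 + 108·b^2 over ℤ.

(5·c - u - 9·b)·(3·u + 2·b)·(4·c + 7·u + 5·b - 6)

Group: 5·c·(12·c·u + 8·c·b + 21·u^2 + 29·u·b - 18·u + 10·b^2 - 12·b) + (-u - 9·b)·(12·c·u + 8·c·b + 21·u^2 + 29·u·b - 18·u + 10·b^2 - 12·b); both groups contain (12·c·u + 8·c·b + 21·u^2 + 29·u·b - 18·u + 10·b^2 - 12·b), so (5·c - u - 9·b) is a factor with cofactor 12·c·u + 8·c·b + 21·u^2 + 29·u·b - 18·u + 10·b^2 - 12·b.
The cofactor groups again: 12·c·u + 8·c·b + 21·u^2 + 29·u·b - 18·u + 10·b^2 - 12·b = 3·u·(4·c + 7·u + 5·b - 6) + 2·b·(4·c + 7·u + 5·b - 6); both groups contain (4·c + 7·u + 5·b - 6), giving (3·u + 2·b)·(4·c + 7·u + 5·b - 6).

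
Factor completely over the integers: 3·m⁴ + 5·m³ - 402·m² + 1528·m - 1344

Testing divisors of the constant over divisors of the leading coefficient, m = 8 is a root, so (m - 8) is a factor; dividing leaves 3·m³ + 29·m² - 170·m + 168.
Continuing, m = 4/3 is a root, giving the factor (3·m - 4) and quotient m² + 11·m - 42.
The remaining quadratic factors as (m + 14)(m - 3).

(3·m - 4)·(m + 14)·(m - 3)·(m - 8)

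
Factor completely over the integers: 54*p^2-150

6*(3*p+5)*(3*p-5)

Every term has a factor of 6. Then 9*p^2-25 = (3*p)² − (5)².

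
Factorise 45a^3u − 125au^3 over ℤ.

Pull out the common factor 5au; 9a^2 − 25u^2 is a difference of squares.

5au(3a + 5u)(3a − 5u)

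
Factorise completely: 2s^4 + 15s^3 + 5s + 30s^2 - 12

(2s - 1)(s + 1)(s + 3)(s + 4)

Among the possible rational roots, s = -4 is a root, so (s + 4) divides it; the quotient is 2s^3 + 7s^2 + 2s - 3.
Then s = -1 is a root, giving the factor (s + 1) and quotient 2s^2 + 5s - 3.
The remaining quadratic factors as (2s - 1)(s + 3).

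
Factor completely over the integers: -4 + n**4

(n**2 + 2)*(n**2 - 2)

Substitute u = n**2 to get a quadratic in u, then factor.
n**2 + 2 is irreducible over ℤ (always positive, so no real roots).
n**2 - 2 is irreducible over ℤ (2 is not a perfect square).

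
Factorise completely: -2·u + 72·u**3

2·u·(6·u + 1)·(6·u - 1)

Every term has a factor of 2·u. Then 36·u**2 - 1 = (6·u)² − (1)².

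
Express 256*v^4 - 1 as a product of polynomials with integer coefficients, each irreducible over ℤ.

(4*v + 1)*(4*v - 1)*(16*v^2 + 1)

Write as (16*v^2)² − (1)², then factor 16*v^2 - 1 once more.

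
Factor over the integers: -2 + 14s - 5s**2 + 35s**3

Group as (35s**3 + 14s) + (-5s**2 - 2) = 7s(5s**2 + 2) - (5s**2 + 2).
Both groups share the factor (5s**2 + 2).

(7s - 1)(5s**2 + 2)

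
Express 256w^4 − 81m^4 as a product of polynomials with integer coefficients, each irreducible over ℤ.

(4w)⁴ − (3m)⁴ = ((4w)² − (3m)²)((4w)² + (3m)²); the first factor splits again, the second (16w^2 + 9m^2) is irreducible.

(4w − 3m)(4w + 3m)(16w^2 + 9m^2)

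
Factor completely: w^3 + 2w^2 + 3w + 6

(w + 2)(w^2 + 3)

Group as (w^3 + 3w) + (2w^2 + 6) = w(w^2 + 3) + 2(w^2 + 3).
Both groups share the factor (w^2 + 3).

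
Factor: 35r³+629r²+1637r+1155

(5r+7)(7r+11)(r+15)

By the rational root theorem, r = −11/7 is a root, giving the factor (7r+11) and quotient 5r²+82r+105.
The remaining quadratic factors as (r+15)(5r+7).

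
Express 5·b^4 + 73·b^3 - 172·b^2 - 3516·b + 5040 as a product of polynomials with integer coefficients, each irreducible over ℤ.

Testing divisors of the constant over divisors of the leading coefficient, b = 7/5 is a root, so (5·b - 7) divides it; the quotient is b^3 + 16·b^2 - 12·b - 720.
Next, b = -10 is a root, so (b + 10) is a factor; dividing leaves b^2 + 6·b - 72.
The remaining quadratic factors as (b - 6)(b + 12).

(5·b - 7)·(b + 10)·(b + 12)·(b - 6)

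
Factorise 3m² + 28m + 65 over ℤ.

Need a pair with product 3·65 = 195 and sum 28: that's 15 and 13.
Split the middle term: 3m² + 15m + 13m + 65 = 3m(m + 5) + 13(m + 5).

(3m + 13)(m + 5)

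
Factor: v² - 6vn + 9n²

Recognize a perfect-square trinomial with the parts v and 3n.

(v - 3n)²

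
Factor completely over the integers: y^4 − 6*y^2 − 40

(y^2 + 4)*(y^2 − 10)

Substitute u = y^2 to get a quadratic in u, then factor.
y^2 + 4 is irreducible over ℤ (sum of squares).
y^2 − 10 is irreducible over ℤ (10 is not a perfect square).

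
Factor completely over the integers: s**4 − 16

(s + 2)(s − 2)(s**2 + 4)

Write as (s**2)² − (4)², then factor s**2 − 4 once more.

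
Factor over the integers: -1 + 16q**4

(2q)⁴ − (1)⁴ = ((2q)² − (1)²)((2q)² + (1)²); the first factor splits again, the second (4q**2 + 1) is irreducible.

(2q + 1)(2q - 1)(4q**2 + 1)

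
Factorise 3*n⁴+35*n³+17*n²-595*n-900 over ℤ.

Trying the rational-root candidates, n = 4 is a root, so (n-4) divides it; the quotient is 3*n³+47*n²+205*n+225.
Then n = -5 is a root, so (n+5) divides it; the quotient is 3*n²+32*n+45.
The remaining quadratic factors as (n+9)(3*n+5).

(3*n+5)*(n+5)*(n+9)*(n-4)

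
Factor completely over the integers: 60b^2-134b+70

Pull out the common factor 2, then factor the remaining trinomial.

2(5b-7)(6b-5)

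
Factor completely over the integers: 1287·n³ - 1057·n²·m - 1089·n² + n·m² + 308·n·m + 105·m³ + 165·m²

Group: 13·n·(99·n² - 28·n·m - 15·m²) + (-7·m - 11)·(99·n² - 28·n·m - 15·m²); both groups contain (99·n² - 28·n·m - 15·m²), so (13·n - 7·m - 11) is a factor with cofactor 99·n² - 28·n·m - 15·m².
The cofactor groups again: 99·n² - 28·n·m - 15·m² = 11·n·(9·n - 5·m) + 3·m·(9·n - 5·m); both groups contain (9·n - 5·m), giving (11·n + 3·m)·(9·n - 5·m).

(9·n - 5·m)·(13·n - 7·m - 11)·(11·n + 3·m)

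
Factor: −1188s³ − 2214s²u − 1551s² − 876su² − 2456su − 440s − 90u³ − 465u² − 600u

−(11s + 15u)(12s + 2u + 5)(9s + 3u + 8)

Group: 11s(−108s² − 54su − 141s − 6u² − 31u − 40) + 15u(−108s² − 54su − 141s − 6u² − 31u − 40); both groups contain (−108s² − 54su − 141s − 6u² − 31u − 40), so (11s + 15u) is a factor with cofactor −108s² − 54su − 141s − 6u² − 31u − 40.
The cofactor groups again: −108s² − 54su − 141s − 6u² − 31u − 40 = −9s(12s + 2u + 5) + (−3u − 8)(12s + 2u + 5); both groups contain (12s + 2u + 5), giving −(9s + 3u + 8)(12s + 2u + 5).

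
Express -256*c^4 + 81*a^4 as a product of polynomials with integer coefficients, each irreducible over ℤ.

Difference of squares twice: with A = 3*a and B = 4*c, A⁴ − B⁴ = (A² − B²)(A² + B²), and A² − B² factors again.

(3*a + 4*c)*(3*a - 4*c)*(9*a^2 + 16*c^2)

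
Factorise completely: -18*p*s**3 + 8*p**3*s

Factor out 2*p*s, leaving 4*p**2 - 9*s**2, which is a difference of two squares.

2*p*s*(2*p + 3*s)*(2*p - 3*s)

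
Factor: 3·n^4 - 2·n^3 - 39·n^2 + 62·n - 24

(3·n - 2)·(n + 4)·(n - 1)·(n - 3)

Trying the rational-root candidates, n = 3 is a root, so (n - 3) divides it; the quotient is 3·n^3 + 7·n^2 - 18·n + 8.
Then n = 2/3 is a root, so (3·n - 2) is a factor; dividing leaves n^2 + 3·n - 4.
The remaining quadratic factors as (n - 1)(n + 4).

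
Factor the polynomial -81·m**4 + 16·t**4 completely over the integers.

(2·t - 3·m)·(2·t + 3·m)·(4·t**2 + 9·m**2)

Write as (4·t**2)² − (9·m**2)², then factor 4·t**2 - 9·m**2 once more.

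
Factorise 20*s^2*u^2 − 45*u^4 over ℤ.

Factor out 5*u^2, leaving 4*s^2 − 9*u^2, which is a difference of two squares.

5*u^2*(2*s + 3*u)*(2*s − 3*u)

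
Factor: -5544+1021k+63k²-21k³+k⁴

(k+7)(k-11)(k-8)(k-9)

Trying the rational-root candidates, k = 9 is a root, so (k-9) is a factor; dividing leaves k³-12k²-45k+616.
Then k = -7 is a root, so (k+7) is a factor; dividing leaves k²-19k+88.
The remaining quadratic factors as (k-8)(k-11).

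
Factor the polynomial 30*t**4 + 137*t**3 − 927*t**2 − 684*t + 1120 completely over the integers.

(5*t + 7)*(6*t − 5)*(t + 8)*(t − 4)

By the rational root theorem, t = 4 is a root, so (t − 4) divides it; the quotient is 30*t**3 + 257*t**2 + 101*t − 280.
Next, t = −8 is a root, so (t + 8) is a factor; dividing leaves 30*t**2 + 17*t − 35.
The remaining quadratic factors as (5*t + 7)(6*t − 5).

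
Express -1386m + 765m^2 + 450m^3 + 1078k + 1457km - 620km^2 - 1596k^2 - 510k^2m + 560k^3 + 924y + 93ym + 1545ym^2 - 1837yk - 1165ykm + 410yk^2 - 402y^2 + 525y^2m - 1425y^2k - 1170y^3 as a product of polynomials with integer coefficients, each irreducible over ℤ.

Group: 6y(-195y^2 - 10yk - 205ym - 67y + 80k^2 + 30km - 228k - 50m^2 - 85m + 154) + (7k - 9m)(-195y^2 - 10yk - 205ym - 67y + 80k^2 + 30km - 228k - 50m^2 - 85m + 154); both groups contain (-195y^2 - 10yk - 205ym - 67y + 80k^2 + 30km - 228k - 50m^2 - 85m + 154), so (6y + 7k - 9m) is a factor with cofactor -195y^2 - 10yk - 205ym - 67y + 80k^2 + 30km - 228k - 50m^2 - 85m + 154.
The cofactor groups again: -195y^2 - 10yk - 205ym - 67y + 80k^2 + 30km - 228k - 50m^2 - 85m + 154 = -15y(13y - 8k + 5m + 14) + (-10k - 10m + 11)(13y - 8k + 5m + 14); both groups contain (13y - 8k + 5m + 14), giving -(15y + 10k + 10m - 11)(13y - 8k + 5m + 14).

-(13y - 8k + 5m + 14)(15y + 10k + 10m - 11)(6y + 7k - 9m)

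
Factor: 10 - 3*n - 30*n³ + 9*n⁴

Group as (9*n⁴ - 3*n) + (-30*n³ + 10) = 3*n*(3*n³ - 1) - 10*(3*n³ - 1).
Both groups share the factor (3*n³ - 1).

(3*n - 10)*(3*n³ - 1)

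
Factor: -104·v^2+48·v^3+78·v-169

(6·v-13)·(8·v^2+13)

Group as (48·v^3+78·v) + (-104·v^2-169) = 6·v·(8·v^2+13) - 13·(8·v^2+13).
Both groups share the factor (8·v^2+13).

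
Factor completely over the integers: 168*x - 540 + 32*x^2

Pull out the common factor 4, then factor the remaining trinomial.

4*(2*x + 15)*(4*x - 9)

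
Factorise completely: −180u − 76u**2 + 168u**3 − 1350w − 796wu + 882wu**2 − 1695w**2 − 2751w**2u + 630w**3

(3w − 12u − 10)(14w − 7u + 9)(15w + 2u)

Group: 3w(210w**2 − 77wu + 135w − 14u**2 + 18u) + (−12u − 10)(210w**2 − 77wu + 135w − 14u**2 + 18u); both groups contain (210w**2 − 77wu + 135w − 14u**2 + 18u), so (3w − 12u − 10) is a factor with cofactor 210w**2 − 77wu + 135w − 14u**2 + 18u.
The cofactor groups again: 210w**2 − 77wu + 135w − 14u**2 + 18u = 14w(15w + 2u) + (−7u + 9)(15w + 2u); both groups contain (15w + 2u), giving (14w − 7u + 9)(15w + 2u).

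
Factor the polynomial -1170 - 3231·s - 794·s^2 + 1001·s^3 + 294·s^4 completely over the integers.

(2·s + 3)·(3·s + 10)·(7·s + 3)·(7·s - 13)

Trying the rational-root candidates, s = -3/2 is a root, so (2·s + 3) is a factor; dividing leaves 147·s^3 + 280·s^2 - 817·s - 390.
Then s = -10/3 is a root, so (3·s + 10) divides it; the quotient is 49·s^2 - 70·s - 39.
The remaining quadratic factors as (7·s + 3)(7·s - 13).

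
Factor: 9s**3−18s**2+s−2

(s−2)(9s**2+1)

Group as (9s**3+s) + (−18s**2−2) = s(9s**2+1) − 2(9s**2+1).
Both groups share the factor (9s**2+1).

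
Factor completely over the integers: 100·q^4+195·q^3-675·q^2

5·q^2·(4·q+15)·(5·q-9)

Pull out the common factor 5·q^2, then factor the remaining trinomial.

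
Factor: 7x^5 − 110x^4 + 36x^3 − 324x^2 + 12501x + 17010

(7x + 9)(x − 15)(x − 6)(x^2 + 4x + 21)

Among the possible rational roots, x = −9/7 is a root, giving the factor (7x + 9) and quotient x^4 − 17x^3 + 27x^2 − 81x + 1890.
Continuing, x = 6 is a root, giving the factor (x − 6) and quotient x^3 − 11x^2 − 39x − 315.
Continuing, x = 15 is a root, so (x − 15) divides it; the quotient is x^2 + 4x + 21.
The quadratic x^2 + 4x + 21 has discriminant −68 < 0 and is irreducible over ℤ.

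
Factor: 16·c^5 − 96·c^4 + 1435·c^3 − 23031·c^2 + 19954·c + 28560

Among the possible rational roots, c = 10 is a root, so (c − 10) is a factor; dividing leaves 16·c^4 + 64·c^3 + 2075·c^2 − 2281·c − 2856.
Continuing, c = −3/4 is a root, giving the factor (4·c + 3) and quotient 4·c^3 + 13·c^2 + 509·c − 952.
Next, c = 7/4 is a root, so (4·c − 7) is a factor; dividing leaves c^2 + 5·c + 136.
The quadratic c^2 + 5·c + 136 has discriminant −519 < 0 and is irreducible over ℤ.

(4·c + 3)·(4·c − 7)·(c − 10)·(c^2 + 5·c + 136)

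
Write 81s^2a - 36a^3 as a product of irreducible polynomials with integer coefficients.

9a(3s - 2a)(3s + 2a)

Factor out 9a, leaving 9s^2 - 4a^2, which is a difference of two squares.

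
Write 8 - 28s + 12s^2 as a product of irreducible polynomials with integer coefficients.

4(3s - 1)(s - 2)

Pull out the common factor 4, then factor the remaining trinomial.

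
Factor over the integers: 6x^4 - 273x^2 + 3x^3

Pull out the common factor 3x^2, then factor the remaining trinomial.

3x^2(2x - 13)(x + 7)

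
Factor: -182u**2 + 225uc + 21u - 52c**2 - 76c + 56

Group: -13u(14u - 13c + 7) + (4c + 8)(14u - 13c + 7); both groups contain (14u - 13c + 7).

-(14u - 13c + 7)(13u - 4c - 8)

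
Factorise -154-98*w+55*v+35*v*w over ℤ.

(5*v-14)*(7*w+11)

Group as (35*v*w+55*v) + (-98*w-154) = 5*v*(7*w+11) - 14*(7*w+11).
Both groups share the factor (7*w+11).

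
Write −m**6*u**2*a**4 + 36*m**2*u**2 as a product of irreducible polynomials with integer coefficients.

Factor out m**2*u**2 first: what remains is −m**4*a**4 + 36.
Recognize a difference of squares with the parts 6 and m**2*a**2.

−m**2*u**2*(m**2*a**2 + 6)*(m**2*a**2 − 6)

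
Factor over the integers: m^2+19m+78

Two integers with product 78 and sum 19 are 13 and 6.

(m+13)(m+6)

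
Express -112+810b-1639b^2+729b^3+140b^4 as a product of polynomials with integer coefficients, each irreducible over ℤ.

(4b-1)(5b-2)(7b-8)(b+7)

Among the possible rational roots, b = 2/5 is a root, so (5b-2) divides it; the quotient is 28b^3+157b^2-265b+56.
Continuing, b = 8/7 is a root, so (7b-8) divides it; the quotient is 4b^2+27b-7.
The remaining quadratic factors as (b+7)(4b-1).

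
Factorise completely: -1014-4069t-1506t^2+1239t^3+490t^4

Among the possible rational roots, t = -13/5 is a root, giving the factor (5t+13) and quotient 98t^3-7t^2-283t-78.
Continuing, t = -2/7 is a root, so (7t+2) divides it; the quotient is 14t^2-5t-39.
The remaining quadratic factors as (7t-13)(2t+3).

(2t+3)(5t+13)(7t+2)(7t-13)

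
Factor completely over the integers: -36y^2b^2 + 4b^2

Pull out the common factor 4b^2, leaving -9y^2 + 1.
Recognize a difference of squares with the parts 1 and 3y.

-4b^2(3y + 1)(3y - 1)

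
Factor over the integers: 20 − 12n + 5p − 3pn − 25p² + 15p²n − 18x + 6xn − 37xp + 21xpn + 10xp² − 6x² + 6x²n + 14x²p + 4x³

Group: x(4x² + 10xp + 6xn − 2x + 15pn − 25p + 12n − 20) + (p − 1)(4x² + 10xp + 6xn − 2x + 15pn − 25p + 12n − 20); both groups contain (4x² + 10xp + 6xn − 2x + 15pn − 25p + 12n − 20), so (x + p − 1) is a factor with cofactor 4x² + 10xp + 6xn − 2x + 15pn − 25p + 12n − 20.
The cofactor groups again: 4x² + 10xp + 6xn − 2x + 15pn − 25p + 12n − 20 = 2x(2x + 5p + 4) + (3n − 5)(2x + 5p + 4); both groups contain (2x + 5p + 4), giving (2x + 3n − 5)(2x + 5p + 4).

(2x + 3n − 5)(2x + 5p + 4)(x + p − 1)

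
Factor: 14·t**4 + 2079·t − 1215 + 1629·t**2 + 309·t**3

(2·t + 9)·(7·t − 3)·(t + 15)·(t + 3)

Testing divisors of the constant over divisors of the leading coefficient, t = −15 is a root, so (t + 15) divides it; the quotient is 14·t**3 + 99·t**2 + 144·t − 81.
Next, t = −9/2 is a root, so (2·t + 9) divides it; the quotient is 7·t**2 + 18·t − 9.
The remaining quadratic factors as (t + 3)(7·t − 3).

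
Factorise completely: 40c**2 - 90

Factor out 10, leaving 4c**2 - 9, which is a difference of two squares.

10(2c + 3)(2c - 3)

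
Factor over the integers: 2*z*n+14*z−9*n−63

Group as (2*z*n+14*z) + (−9*n−63) = 2*z*(n+7) − 9*(n+7).
Both groups share the factor (n+7).

(2*z−9)*(n+7)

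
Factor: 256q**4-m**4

(4q-m)(4q+m)(16q**2+m**2)

(4q)⁴ − (m)⁴ = ((4q)² − (m)²)((4q)² + (m)²); the first factor splits again, the second (16q**2+m**2) is irreducible.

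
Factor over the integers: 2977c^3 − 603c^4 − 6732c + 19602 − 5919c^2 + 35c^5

(5c − 9)(7c + 11)(c − 11)(c^2 − 6c + 18)

By the rational root theorem, c = 9/5 is a root, giving the factor (5c − 9) and quotient 7c^4 − 108c^3 + 401c^2 − 462c − 2178.
Next, c = −11/7 is a root, giving the factor (7c + 11) and quotient c^3 − 17c^2 + 84c − 198.
Then c = 11 is a root, giving the factor (c − 11) and quotient c^2 − 6c + 18.
The quadratic c^2 − 6c + 18 has discriminant −36 < 0 and is irreducible over ℤ.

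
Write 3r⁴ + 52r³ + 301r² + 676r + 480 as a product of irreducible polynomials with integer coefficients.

Testing divisors of the constant over divisors of the leading coefficient, r = -4/3 is a root, giving the factor (3r + 4) and quotient r³ + 16r² + 79r + 120.
Next, r = -3 is a root, giving the factor (r + 3) and quotient r² + 13r + 40.
The remaining quadratic factors as (r + 5)(r + 8).

(3r + 4)(r + 3)(r + 5)(r + 8)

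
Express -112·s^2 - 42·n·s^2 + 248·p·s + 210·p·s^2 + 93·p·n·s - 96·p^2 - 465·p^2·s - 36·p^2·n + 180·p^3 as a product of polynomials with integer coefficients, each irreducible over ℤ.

Group: p·(180·p^2 - 36·p·n - 105·p·s - 96·p + 21·n·s + 56·s) - 2·s·(180·p^2 - 36·p·n - 105·p·s - 96·p + 21·n·s + 56·s); both groups contain (180·p^2 - 36·p·n - 105·p·s - 96·p + 21·n·s + 56·s), so (p - 2·s) is a factor with cofactor 180·p^2 - 36·p·n - 105·p·s - 96·p + 21·n·s + 56·s.
The cofactor groups again: 180·p^2 - 36·p·n - 105·p·s - 96·p + 21·n·s + 56·s = 15·p·(12·p - 7·s) + (-3·n - 8)·(12·p - 7·s); both groups contain (12·p - 7·s), giving (15·p - 3·n - 8)·(12·p - 7·s).

(15·p - 3·n - 8)·(12·p - 7·s)·(p - 2·s)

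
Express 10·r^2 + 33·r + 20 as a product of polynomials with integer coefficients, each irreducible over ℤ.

(2·r + 5)·(5·r + 4)

Need a pair with product 10·20 = 200 and sum 33: that's 8 and 25.
Split the middle term: 10·r^2 + 8·r + 25·r + 20 = 2·r·(5·r + 4) + 5·(5·r + 4).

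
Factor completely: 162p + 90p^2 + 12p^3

Pull out the common factor 6p, then factor the remaining trinomial.

6p(2p + 9)(p + 3)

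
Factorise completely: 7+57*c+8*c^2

Need a pair with product 8·7 = 56 and sum 57: that's 1 and 56.
Split the middle term: 8*c^2+c + 56*c+7 = c*(8*c+1) + 7*(8*c+1).

(8*c+1)*(c+7)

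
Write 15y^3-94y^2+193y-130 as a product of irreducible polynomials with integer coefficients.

Trying the rational-root candidates, y = 2 is a root, giving the factor (y-2) and quotient 15y^2-64y+65.
The remaining quadratic factors as (3y-5)(5y-13).

(3y-5)(5y-13)(y-2)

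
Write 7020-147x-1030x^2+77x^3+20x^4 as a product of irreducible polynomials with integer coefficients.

(4x-15)(5x+13)(x+9)(x-4)

By the rational root theorem, x = 4 is a root, so (x-4) is a factor; dividing leaves 20x^3+157x^2-402x-1755.
Continuing, x = -9 is a root, so (x+9) is a factor; dividing leaves 20x^2-23x-195.
The remaining quadratic factors as (4x-15)(5x+13).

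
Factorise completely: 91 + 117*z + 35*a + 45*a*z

(5*a + 13)*(9*z + 7)

Group as (45*a*z + 35*a) + (117*z + 91) = 5*a*(9*z + 7) + 13*(9*z + 7).
Both groups share the factor (9*z + 7).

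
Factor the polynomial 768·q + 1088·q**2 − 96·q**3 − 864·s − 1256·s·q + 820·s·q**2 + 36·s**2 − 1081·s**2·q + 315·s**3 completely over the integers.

Group: 9·s·(35·s**2 − 89·s·q + 4·s + 12·q**2 − 136·q − 96) − 8·q·(35·s**2 − 89·s·q + 4·s + 12·q**2 − 136·q − 96); both groups contain (35·s**2 − 89·s·q + 4·s + 12·q**2 − 136·q − 96), so (9·s − 8·q) is a factor with cofactor 35·s**2 − 89·s·q + 4·s + 12·q**2 − 136·q − 96.
The cofactor groups again: 35·s**2 − 89·s·q + 4·s + 12·q**2 − 136·q − 96 = 5·s·(7·s − q + 12) + (−12·q − 8)·(7·s − q + 12); both groups contain (7·s − q + 12), giving (5·s − 12·q − 8)·(7·s − q + 12).

(5·s − 12·q − 8)·(9·s − 8·q)·(7·s − q + 12)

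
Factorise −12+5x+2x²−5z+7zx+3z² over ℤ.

Group: z(3z+x+4) + (2x−3)(3z+x+4); both groups contain (3z+x+4).

(z+2x−3)(3z+x+4)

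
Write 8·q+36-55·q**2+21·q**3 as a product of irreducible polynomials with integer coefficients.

Testing divisors of the constant over divisors of the leading coefficient, q = 2 is a root, so (q-2) divides it; the quotient is 21·q**2-13·q-18.
The remaining quadratic factors as (3·q+2)(7·q-9).

(3·q+2)·(7·q-9)·(q-2)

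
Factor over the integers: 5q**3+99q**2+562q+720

Trying the rational-root candidates, q = −9/5 is a root, so (5q+9) is a factor; dividing leaves q**2+18q+80.
The remaining quadratic factors as (q+8)(q+10).

(5q+9)(q+10)(q+8)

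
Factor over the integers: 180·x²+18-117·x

Pull out the common factor 9, then factor the remaining trinomial.

9·(4·x-1)·(5·x-2)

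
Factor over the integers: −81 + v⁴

(v + 3)·(v − 3)·(v² + 9)

(v)⁴ − (3)⁴ = ((v)² − (3)²)((v)² + (3)²); the first factor splits again, the second (v² + 9) is irreducible.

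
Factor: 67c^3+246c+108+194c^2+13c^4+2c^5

Among the possible rational roots, c = -3/2 is a root, giving the factor (2c+3) and quotient c^4+5c^3+26c^2+58c+36.
Next, c = -2 is a root, so (c+2) divides it; the quotient is c^3+3c^2+20c+18.
Continuing, c = -1 is a root, so (c+1) is a factor; dividing leaves c^2+2c+18.
The quadratic c^2+2c+18 has discriminant -68 < 0 and is irreducible over ℤ.

(2c+3)(c+1)(c+2)(c^2+2c+18)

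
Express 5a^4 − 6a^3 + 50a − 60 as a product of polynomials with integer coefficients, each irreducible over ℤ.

(5a − 6)(a^3 + 10)

Group as (5a^4 + 50a) + (−6a^3 − 60) = 5a(a^3 + 10) − 6(a^3 + 10).
Both groups share the factor (a^3 + 10).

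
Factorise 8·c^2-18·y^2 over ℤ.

2·(2·c+3·y)·(2·c-3·y)

Factor out 2, leaving 4·c^2-9·y^2, which is a difference of two squares.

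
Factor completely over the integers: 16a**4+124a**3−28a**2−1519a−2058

By the rational root theorem, a = −7/2 is a root, giving the factor (2a+7) and quotient 8a**3+34a**2−133a−294.
Continuing, a = −6 is a root, giving the factor (a+6) and quotient 8a**2−14a−49.
The remaining quadratic factors as (4a+7)(2a−7).

(2a+7)(2a−7)(4a+7)(a+6)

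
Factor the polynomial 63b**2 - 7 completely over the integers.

Factor out 7, leaving 9b**2 - 1, which is a difference of two squares.

7(3b + 1)(3b - 1)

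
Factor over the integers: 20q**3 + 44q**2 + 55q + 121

Group as (20q**3 + 55q) + (44q**2 + 121) = 5q(4q**2 + 11) + 11(4q**2 + 11).
Both groups share the factor (4q**2 + 11).

(5q + 11)(4q**2 + 11)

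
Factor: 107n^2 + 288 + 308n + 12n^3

(3n + 8)(4n + 9)(n + 4)

By the rational root theorem, n = -8/3 is a root, giving the factor (3n + 8) and quotient 4n^2 + 25n + 36.
The remaining quadratic factors as (4n + 9)(n + 4).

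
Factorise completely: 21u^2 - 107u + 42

(3u - 14)(7u - 3)

Need a pair with product 21·42 = 882 and sum -107: that's -9 and -98.
Split the middle term: 21u^2 - 9u - 98u + 42 = 3u(7u - 3) - 14(7u - 3).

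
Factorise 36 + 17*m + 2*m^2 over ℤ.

Need a pair with product 2·36 = 72 and sum 17: that's 9 and 8.
Split the middle term: 2*m^2 + 9*m + 8*m + 36 = m*(2*m + 9) + 4*(2*m + 9).

(2*m + 9)*(m + 4)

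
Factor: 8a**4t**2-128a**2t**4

8a**2t**2(a+4t)(a-4t)

Pull out the common factor 8a**2t**2; a**2-16t**2 is a difference of squares.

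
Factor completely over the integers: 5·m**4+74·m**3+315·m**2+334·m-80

Trying the rational-root candidates, m = 1/5 is a root, so (5·m-1) is a factor; dividing leaves m**3+15·m**2+66·m+80.
Then m = -5 is a root, giving the factor (m+5) and quotient m**2+10·m+16.
The remaining quadratic factors as (m+8)(m+2).

(5·m-1)·(m+2)·(m+5)·(m+8)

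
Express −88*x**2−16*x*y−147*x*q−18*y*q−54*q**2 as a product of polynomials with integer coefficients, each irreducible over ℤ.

Group: −8*x*(11*x+2*y+6*q) − 9*q*(11*x+2*y+6*q); both groups contain (11*x+2*y+6*q).

−(11*x+2*y+6*q)*(8*x+9*q)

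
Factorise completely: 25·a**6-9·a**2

Factor out a**2 first: what remains is 25·a**4-9.
Recognize a difference of squares with the parts 5·a**2 and 3.

a**2·(5·a**2+3)·(5·a**2-3)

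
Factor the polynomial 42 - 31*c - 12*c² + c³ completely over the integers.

Testing divisors of the constant over divisors of the leading coefficient, c = 1 is a root, so (c - 1) divides it; the quotient is c² - 11*c - 42.
The remaining quadratic factors as (c + 3)(c - 14).

(c + 3)*(c - 1)*(c - 14)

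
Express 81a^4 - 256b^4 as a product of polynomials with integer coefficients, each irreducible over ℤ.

Write as (9a^2)² − (16b^2)², then factor 9a^2 - 16b^2 once more.

(3a + 4b)(3a - 4b)(9a^2 + 16b^2)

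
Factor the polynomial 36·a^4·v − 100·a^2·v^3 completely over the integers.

Pull out the common factor 4·a^2·v; 9·a^2 − 25·v^2 is a difference of squares.

4·a^2·v·(3·a + 5·v)·(3·a − 5·v)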